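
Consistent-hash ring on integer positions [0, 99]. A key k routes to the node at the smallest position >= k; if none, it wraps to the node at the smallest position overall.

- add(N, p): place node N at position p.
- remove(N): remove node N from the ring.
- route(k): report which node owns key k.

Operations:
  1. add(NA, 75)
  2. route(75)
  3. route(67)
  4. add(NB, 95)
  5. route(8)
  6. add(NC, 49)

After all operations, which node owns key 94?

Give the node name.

Op 1: add NA@75 -> ring=[75:NA]
Op 2: route key 75: smallest pos >= 75 is 75 -> NA
Op 3: route key 67: smallest pos >= 67 is 75 -> NA
Op 4: add NB@95 -> ring=[75:NA,95:NB]
Op 5: route key 8: smallest pos >= 8 is 75 -> NA
Op 6: add NC@49 -> ring=[49:NC,75:NA,95:NB]
Final route key 94: smallest pos >= 94 is 95 -> NB

Answer: NB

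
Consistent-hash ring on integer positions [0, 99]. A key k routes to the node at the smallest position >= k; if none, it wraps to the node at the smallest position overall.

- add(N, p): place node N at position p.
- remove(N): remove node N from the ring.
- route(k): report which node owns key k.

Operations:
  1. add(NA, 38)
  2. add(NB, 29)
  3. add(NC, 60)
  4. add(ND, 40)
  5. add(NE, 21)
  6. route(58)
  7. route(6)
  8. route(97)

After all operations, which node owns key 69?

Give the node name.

Op 1: add NA@38 -> ring=[38:NA]
Op 2: add NB@29 -> ring=[29:NB,38:NA]
Op 3: add NC@60 -> ring=[29:NB,38:NA,60:NC]
Op 4: add ND@40 -> ring=[29:NB,38:NA,40:ND,60:NC]
Op 5: add NE@21 -> ring=[21:NE,29:NB,38:NA,40:ND,60:NC]
Op 6: route key 58: smallest pos >= 58 is 60 -> NC
Op 7: route key 6: smallest pos >= 6 is 21 -> NE
Op 8: route key 97: none >= 97, wrap to smallest pos 21 -> NE
Final route key 69: none >= 69, wrap to smallest pos 21 -> NE

Answer: NE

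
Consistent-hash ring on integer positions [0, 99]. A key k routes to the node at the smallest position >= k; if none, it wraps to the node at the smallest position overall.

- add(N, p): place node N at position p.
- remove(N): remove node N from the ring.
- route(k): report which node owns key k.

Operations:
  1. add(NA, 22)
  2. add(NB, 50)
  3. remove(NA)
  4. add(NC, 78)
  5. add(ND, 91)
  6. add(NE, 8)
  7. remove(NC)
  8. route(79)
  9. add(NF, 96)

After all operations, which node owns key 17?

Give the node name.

Answer: NB

Derivation:
Op 1: add NA@22 -> ring=[22:NA]
Op 2: add NB@50 -> ring=[22:NA,50:NB]
Op 3: remove NA -> ring=[50:NB]
Op 4: add NC@78 -> ring=[50:NB,78:NC]
Op 5: add ND@91 -> ring=[50:NB,78:NC,91:ND]
Op 6: add NE@8 -> ring=[8:NE,50:NB,78:NC,91:ND]
Op 7: remove NC -> ring=[8:NE,50:NB,91:ND]
Op 8: route key 79: smallest pos >= 79 is 91 -> ND
Op 9: add NF@96 -> ring=[8:NE,50:NB,91:ND,96:NF]
Final route key 17: smallest pos >= 17 is 50 -> NB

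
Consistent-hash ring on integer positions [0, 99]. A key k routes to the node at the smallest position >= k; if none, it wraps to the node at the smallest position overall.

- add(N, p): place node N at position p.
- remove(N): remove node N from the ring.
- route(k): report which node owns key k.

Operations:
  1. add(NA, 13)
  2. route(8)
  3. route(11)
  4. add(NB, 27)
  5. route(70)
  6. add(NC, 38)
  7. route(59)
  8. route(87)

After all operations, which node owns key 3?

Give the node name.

Op 1: add NA@13 -> ring=[13:NA]
Op 2: route key 8: smallest pos >= 8 is 13 -> NA
Op 3: route key 11: smallest pos >= 11 is 13 -> NA
Op 4: add NB@27 -> ring=[13:NA,27:NB]
Op 5: route key 70: none >= 70, wrap to smallest pos 13 -> NA
Op 6: add NC@38 -> ring=[13:NA,27:NB,38:NC]
Op 7: route key 59: none >= 59, wrap to smallest pos 13 -> NA
Op 8: route key 87: none >= 87, wrap to smallest pos 13 -> NA
Final route key 3: smallest pos >= 3 is 13 -> NA

Answer: NA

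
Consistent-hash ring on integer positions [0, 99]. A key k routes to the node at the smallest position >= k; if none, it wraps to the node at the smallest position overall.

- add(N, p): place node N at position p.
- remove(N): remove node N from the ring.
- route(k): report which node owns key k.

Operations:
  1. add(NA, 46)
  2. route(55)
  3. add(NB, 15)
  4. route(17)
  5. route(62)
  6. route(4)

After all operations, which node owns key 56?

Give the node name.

Answer: NB

Derivation:
Op 1: add NA@46 -> ring=[46:NA]
Op 2: route key 55: none >= 55, wrap to smallest pos 46 -> NA
Op 3: add NB@15 -> ring=[15:NB,46:NA]
Op 4: route key 17: smallest pos >= 17 is 46 -> NA
Op 5: route key 62: none >= 62, wrap to smallest pos 15 -> NB
Op 6: route key 4: smallest pos >= 4 is 15 -> NB
Final route key 56: none >= 56, wrap to smallest pos 15 -> NB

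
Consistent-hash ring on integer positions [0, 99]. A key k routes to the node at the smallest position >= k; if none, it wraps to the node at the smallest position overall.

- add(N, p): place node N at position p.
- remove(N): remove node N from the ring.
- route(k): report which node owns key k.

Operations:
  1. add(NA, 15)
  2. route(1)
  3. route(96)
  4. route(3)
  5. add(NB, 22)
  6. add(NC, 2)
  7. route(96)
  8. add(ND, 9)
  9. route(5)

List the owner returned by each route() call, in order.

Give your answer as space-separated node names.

Answer: NA NA NA NC ND

Derivation:
Op 1: add NA@15 -> ring=[15:NA]
Op 2: route key 1: smallest pos >= 1 is 15 -> NA
Op 3: route key 96: none >= 96, wrap to smallest pos 15 -> NA
Op 4: route key 3: smallest pos >= 3 is 15 -> NA
Op 5: add NB@22 -> ring=[15:NA,22:NB]
Op 6: add NC@2 -> ring=[2:NC,15:NA,22:NB]
Op 7: route key 96: none >= 96, wrap to smallest pos 2 -> NC
Op 8: add ND@9 -> ring=[2:NC,9:ND,15:NA,22:NB]
Op 9: route key 5: smallest pos >= 5 is 9 -> ND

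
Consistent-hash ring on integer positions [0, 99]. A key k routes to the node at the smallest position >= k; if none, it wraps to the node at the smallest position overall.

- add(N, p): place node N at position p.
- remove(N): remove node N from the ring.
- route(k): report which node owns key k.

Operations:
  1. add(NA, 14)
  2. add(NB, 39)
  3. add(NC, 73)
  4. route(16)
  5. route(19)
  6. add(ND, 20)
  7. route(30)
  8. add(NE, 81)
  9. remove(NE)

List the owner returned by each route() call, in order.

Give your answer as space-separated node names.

Answer: NB NB NB

Derivation:
Op 1: add NA@14 -> ring=[14:NA]
Op 2: add NB@39 -> ring=[14:NA,39:NB]
Op 3: add NC@73 -> ring=[14:NA,39:NB,73:NC]
Op 4: route key 16: smallest pos >= 16 is 39 -> NB
Op 5: route key 19: smallest pos >= 19 is 39 -> NB
Op 6: add ND@20 -> ring=[14:NA,20:ND,39:NB,73:NC]
Op 7: route key 30: smallest pos >= 30 is 39 -> NB
Op 8: add NE@81 -> ring=[14:NA,20:ND,39:NB,73:NC,81:NE]
Op 9: remove NE -> ring=[14:NA,20:ND,39:NB,73:NC]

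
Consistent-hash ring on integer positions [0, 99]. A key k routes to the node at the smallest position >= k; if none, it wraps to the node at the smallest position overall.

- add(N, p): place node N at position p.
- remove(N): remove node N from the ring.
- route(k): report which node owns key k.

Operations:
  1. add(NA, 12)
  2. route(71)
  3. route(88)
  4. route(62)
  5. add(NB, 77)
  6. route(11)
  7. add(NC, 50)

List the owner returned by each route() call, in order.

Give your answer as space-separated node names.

Answer: NA NA NA NA

Derivation:
Op 1: add NA@12 -> ring=[12:NA]
Op 2: route key 71: none >= 71, wrap to smallest pos 12 -> NA
Op 3: route key 88: none >= 88, wrap to smallest pos 12 -> NA
Op 4: route key 62: none >= 62, wrap to smallest pos 12 -> NA
Op 5: add NB@77 -> ring=[12:NA,77:NB]
Op 6: route key 11: smallest pos >= 11 is 12 -> NA
Op 7: add NC@50 -> ring=[12:NA,50:NC,77:NB]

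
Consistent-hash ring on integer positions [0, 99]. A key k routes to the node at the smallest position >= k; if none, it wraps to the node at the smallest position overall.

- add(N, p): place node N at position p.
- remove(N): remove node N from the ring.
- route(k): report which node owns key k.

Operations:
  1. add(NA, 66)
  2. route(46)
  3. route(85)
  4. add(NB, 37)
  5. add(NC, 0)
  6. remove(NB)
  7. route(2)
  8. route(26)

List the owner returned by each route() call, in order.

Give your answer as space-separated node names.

Answer: NA NA NA NA

Derivation:
Op 1: add NA@66 -> ring=[66:NA]
Op 2: route key 46: smallest pos >= 46 is 66 -> NA
Op 3: route key 85: none >= 85, wrap to smallest pos 66 -> NA
Op 4: add NB@37 -> ring=[37:NB,66:NA]
Op 5: add NC@0 -> ring=[0:NC,37:NB,66:NA]
Op 6: remove NB -> ring=[0:NC,66:NA]
Op 7: route key 2: smallest pos >= 2 is 66 -> NA
Op 8: route key 26: smallest pos >= 26 is 66 -> NA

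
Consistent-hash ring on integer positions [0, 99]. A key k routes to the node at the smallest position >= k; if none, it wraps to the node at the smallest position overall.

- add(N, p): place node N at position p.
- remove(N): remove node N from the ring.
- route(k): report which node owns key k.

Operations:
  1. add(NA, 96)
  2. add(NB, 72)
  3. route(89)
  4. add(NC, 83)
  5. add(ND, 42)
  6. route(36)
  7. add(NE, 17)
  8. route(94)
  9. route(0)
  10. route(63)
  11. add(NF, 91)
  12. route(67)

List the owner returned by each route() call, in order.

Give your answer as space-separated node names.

Answer: NA ND NA NE NB NB

Derivation:
Op 1: add NA@96 -> ring=[96:NA]
Op 2: add NB@72 -> ring=[72:NB,96:NA]
Op 3: route key 89: smallest pos >= 89 is 96 -> NA
Op 4: add NC@83 -> ring=[72:NB,83:NC,96:NA]
Op 5: add ND@42 -> ring=[42:ND,72:NB,83:NC,96:NA]
Op 6: route key 36: smallest pos >= 36 is 42 -> ND
Op 7: add NE@17 -> ring=[17:NE,42:ND,72:NB,83:NC,96:NA]
Op 8: route key 94: smallest pos >= 94 is 96 -> NA
Op 9: route key 0: smallest pos >= 0 is 17 -> NE
Op 10: route key 63: smallest pos >= 63 is 72 -> NB
Op 11: add NF@91 -> ring=[17:NE,42:ND,72:NB,83:NC,91:NF,96:NA]
Op 12: route key 67: smallest pos >= 67 is 72 -> NB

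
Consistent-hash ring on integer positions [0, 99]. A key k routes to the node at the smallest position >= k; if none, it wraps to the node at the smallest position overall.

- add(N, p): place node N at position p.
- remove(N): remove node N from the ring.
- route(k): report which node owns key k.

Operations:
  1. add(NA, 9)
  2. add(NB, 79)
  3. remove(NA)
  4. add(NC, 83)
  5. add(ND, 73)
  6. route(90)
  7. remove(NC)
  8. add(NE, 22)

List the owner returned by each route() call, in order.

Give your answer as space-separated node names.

Op 1: add NA@9 -> ring=[9:NA]
Op 2: add NB@79 -> ring=[9:NA,79:NB]
Op 3: remove NA -> ring=[79:NB]
Op 4: add NC@83 -> ring=[79:NB,83:NC]
Op 5: add ND@73 -> ring=[73:ND,79:NB,83:NC]
Op 6: route key 90: none >= 90, wrap to smallest pos 73 -> ND
Op 7: remove NC -> ring=[73:ND,79:NB]
Op 8: add NE@22 -> ring=[22:NE,73:ND,79:NB]

Answer: ND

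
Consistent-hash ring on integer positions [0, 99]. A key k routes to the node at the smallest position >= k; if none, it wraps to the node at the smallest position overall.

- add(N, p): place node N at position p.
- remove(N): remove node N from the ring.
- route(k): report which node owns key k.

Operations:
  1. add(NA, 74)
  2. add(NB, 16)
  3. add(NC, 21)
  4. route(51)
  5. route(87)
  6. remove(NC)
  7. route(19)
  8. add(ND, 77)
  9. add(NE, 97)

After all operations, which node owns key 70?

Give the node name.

Op 1: add NA@74 -> ring=[74:NA]
Op 2: add NB@16 -> ring=[16:NB,74:NA]
Op 3: add NC@21 -> ring=[16:NB,21:NC,74:NA]
Op 4: route key 51: smallest pos >= 51 is 74 -> NA
Op 5: route key 87: none >= 87, wrap to smallest pos 16 -> NB
Op 6: remove NC -> ring=[16:NB,74:NA]
Op 7: route key 19: smallest pos >= 19 is 74 -> NA
Op 8: add ND@77 -> ring=[16:NB,74:NA,77:ND]
Op 9: add NE@97 -> ring=[16:NB,74:NA,77:ND,97:NE]
Final route key 70: smallest pos >= 70 is 74 -> NA

Answer: NA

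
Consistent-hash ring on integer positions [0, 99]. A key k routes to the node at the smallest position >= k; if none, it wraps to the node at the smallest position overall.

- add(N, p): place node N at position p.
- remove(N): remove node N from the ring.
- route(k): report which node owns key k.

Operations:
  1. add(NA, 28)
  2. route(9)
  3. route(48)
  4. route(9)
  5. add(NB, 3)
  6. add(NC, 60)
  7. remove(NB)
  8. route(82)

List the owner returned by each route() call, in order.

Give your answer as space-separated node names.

Answer: NA NA NA NA

Derivation:
Op 1: add NA@28 -> ring=[28:NA]
Op 2: route key 9: smallest pos >= 9 is 28 -> NA
Op 3: route key 48: none >= 48, wrap to smallest pos 28 -> NA
Op 4: route key 9: smallest pos >= 9 is 28 -> NA
Op 5: add NB@3 -> ring=[3:NB,28:NA]
Op 6: add NC@60 -> ring=[3:NB,28:NA,60:NC]
Op 7: remove NB -> ring=[28:NA,60:NC]
Op 8: route key 82: none >= 82, wrap to smallest pos 28 -> NA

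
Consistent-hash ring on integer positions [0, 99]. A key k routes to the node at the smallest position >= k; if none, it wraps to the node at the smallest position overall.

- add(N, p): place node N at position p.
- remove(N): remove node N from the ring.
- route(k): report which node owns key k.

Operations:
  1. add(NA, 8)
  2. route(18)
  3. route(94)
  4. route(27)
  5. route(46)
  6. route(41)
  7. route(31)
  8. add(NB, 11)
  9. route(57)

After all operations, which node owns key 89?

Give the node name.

Answer: NA

Derivation:
Op 1: add NA@8 -> ring=[8:NA]
Op 2: route key 18: none >= 18, wrap to smallest pos 8 -> NA
Op 3: route key 94: none >= 94, wrap to smallest pos 8 -> NA
Op 4: route key 27: none >= 27, wrap to smallest pos 8 -> NA
Op 5: route key 46: none >= 46, wrap to smallest pos 8 -> NA
Op 6: route key 41: none >= 41, wrap to smallest pos 8 -> NA
Op 7: route key 31: none >= 31, wrap to smallest pos 8 -> NA
Op 8: add NB@11 -> ring=[8:NA,11:NB]
Op 9: route key 57: none >= 57, wrap to smallest pos 8 -> NA
Final route key 89: none >= 89, wrap to smallest pos 8 -> NA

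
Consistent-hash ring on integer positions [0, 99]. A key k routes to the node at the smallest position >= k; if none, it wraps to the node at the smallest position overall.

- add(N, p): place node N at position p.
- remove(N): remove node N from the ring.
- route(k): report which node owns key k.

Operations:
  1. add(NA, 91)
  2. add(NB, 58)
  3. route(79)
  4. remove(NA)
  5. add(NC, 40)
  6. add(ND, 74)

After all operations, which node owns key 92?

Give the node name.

Op 1: add NA@91 -> ring=[91:NA]
Op 2: add NB@58 -> ring=[58:NB,91:NA]
Op 3: route key 79: smallest pos >= 79 is 91 -> NA
Op 4: remove NA -> ring=[58:NB]
Op 5: add NC@40 -> ring=[40:NC,58:NB]
Op 6: add ND@74 -> ring=[40:NC,58:NB,74:ND]
Final route key 92: none >= 92, wrap to smallest pos 40 -> NC

Answer: NC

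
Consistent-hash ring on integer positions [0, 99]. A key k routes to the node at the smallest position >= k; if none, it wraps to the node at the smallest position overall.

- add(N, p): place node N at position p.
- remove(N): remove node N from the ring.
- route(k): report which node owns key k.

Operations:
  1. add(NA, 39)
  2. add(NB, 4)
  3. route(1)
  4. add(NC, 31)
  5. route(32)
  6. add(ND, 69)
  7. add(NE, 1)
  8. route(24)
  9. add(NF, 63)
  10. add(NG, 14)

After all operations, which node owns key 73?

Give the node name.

Answer: NE

Derivation:
Op 1: add NA@39 -> ring=[39:NA]
Op 2: add NB@4 -> ring=[4:NB,39:NA]
Op 3: route key 1: smallest pos >= 1 is 4 -> NB
Op 4: add NC@31 -> ring=[4:NB,31:NC,39:NA]
Op 5: route key 32: smallest pos >= 32 is 39 -> NA
Op 6: add ND@69 -> ring=[4:NB,31:NC,39:NA,69:ND]
Op 7: add NE@1 -> ring=[1:NE,4:NB,31:NC,39:NA,69:ND]
Op 8: route key 24: smallest pos >= 24 is 31 -> NC
Op 9: add NF@63 -> ring=[1:NE,4:NB,31:NC,39:NA,63:NF,69:ND]
Op 10: add NG@14 -> ring=[1:NE,4:NB,14:NG,31:NC,39:NA,63:NF,69:ND]
Final route key 73: none >= 73, wrap to smallest pos 1 -> NE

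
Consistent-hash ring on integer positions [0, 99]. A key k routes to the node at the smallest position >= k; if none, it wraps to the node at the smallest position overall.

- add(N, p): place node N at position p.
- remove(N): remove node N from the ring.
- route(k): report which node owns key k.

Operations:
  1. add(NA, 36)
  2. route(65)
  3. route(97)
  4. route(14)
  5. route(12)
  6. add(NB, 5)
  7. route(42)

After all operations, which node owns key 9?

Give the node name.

Op 1: add NA@36 -> ring=[36:NA]
Op 2: route key 65: none >= 65, wrap to smallest pos 36 -> NA
Op 3: route key 97: none >= 97, wrap to smallest pos 36 -> NA
Op 4: route key 14: smallest pos >= 14 is 36 -> NA
Op 5: route key 12: smallest pos >= 12 is 36 -> NA
Op 6: add NB@5 -> ring=[5:NB,36:NA]
Op 7: route key 42: none >= 42, wrap to smallest pos 5 -> NB
Final route key 9: smallest pos >= 9 is 36 -> NA

Answer: NA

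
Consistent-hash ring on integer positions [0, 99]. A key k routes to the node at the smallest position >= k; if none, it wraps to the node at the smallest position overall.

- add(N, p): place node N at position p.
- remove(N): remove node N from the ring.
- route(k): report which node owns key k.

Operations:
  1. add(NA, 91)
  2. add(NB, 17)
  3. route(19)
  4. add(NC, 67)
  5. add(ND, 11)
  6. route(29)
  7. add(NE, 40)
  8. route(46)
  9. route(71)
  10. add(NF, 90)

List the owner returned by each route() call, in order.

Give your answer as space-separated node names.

Op 1: add NA@91 -> ring=[91:NA]
Op 2: add NB@17 -> ring=[17:NB,91:NA]
Op 3: route key 19: smallest pos >= 19 is 91 -> NA
Op 4: add NC@67 -> ring=[17:NB,67:NC,91:NA]
Op 5: add ND@11 -> ring=[11:ND,17:NB,67:NC,91:NA]
Op 6: route key 29: smallest pos >= 29 is 67 -> NC
Op 7: add NE@40 -> ring=[11:ND,17:NB,40:NE,67:NC,91:NA]
Op 8: route key 46: smallest pos >= 46 is 67 -> NC
Op 9: route key 71: smallest pos >= 71 is 91 -> NA
Op 10: add NF@90 -> ring=[11:ND,17:NB,40:NE,67:NC,90:NF,91:NA]

Answer: NA NC NC NA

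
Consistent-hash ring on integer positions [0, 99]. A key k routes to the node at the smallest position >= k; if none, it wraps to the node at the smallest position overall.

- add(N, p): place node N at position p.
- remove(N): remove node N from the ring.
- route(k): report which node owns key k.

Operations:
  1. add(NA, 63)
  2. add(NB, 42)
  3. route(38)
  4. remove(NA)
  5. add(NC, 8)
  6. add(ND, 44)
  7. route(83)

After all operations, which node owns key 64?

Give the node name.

Answer: NC

Derivation:
Op 1: add NA@63 -> ring=[63:NA]
Op 2: add NB@42 -> ring=[42:NB,63:NA]
Op 3: route key 38: smallest pos >= 38 is 42 -> NB
Op 4: remove NA -> ring=[42:NB]
Op 5: add NC@8 -> ring=[8:NC,42:NB]
Op 6: add ND@44 -> ring=[8:NC,42:NB,44:ND]
Op 7: route key 83: none >= 83, wrap to smallest pos 8 -> NC
Final route key 64: none >= 64, wrap to smallest pos 8 -> NC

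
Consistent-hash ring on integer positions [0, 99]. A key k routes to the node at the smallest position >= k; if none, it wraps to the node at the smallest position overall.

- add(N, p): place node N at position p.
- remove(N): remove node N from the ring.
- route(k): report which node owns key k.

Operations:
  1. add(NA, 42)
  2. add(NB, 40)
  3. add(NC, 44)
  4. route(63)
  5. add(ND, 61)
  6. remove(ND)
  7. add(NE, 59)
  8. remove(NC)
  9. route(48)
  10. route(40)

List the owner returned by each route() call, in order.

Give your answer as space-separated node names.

Op 1: add NA@42 -> ring=[42:NA]
Op 2: add NB@40 -> ring=[40:NB,42:NA]
Op 3: add NC@44 -> ring=[40:NB,42:NA,44:NC]
Op 4: route key 63: none >= 63, wrap to smallest pos 40 -> NB
Op 5: add ND@61 -> ring=[40:NB,42:NA,44:NC,61:ND]
Op 6: remove ND -> ring=[40:NB,42:NA,44:NC]
Op 7: add NE@59 -> ring=[40:NB,42:NA,44:NC,59:NE]
Op 8: remove NC -> ring=[40:NB,42:NA,59:NE]
Op 9: route key 48: smallest pos >= 48 is 59 -> NE
Op 10: route key 40: smallest pos >= 40 is 40 -> NB

Answer: NB NE NB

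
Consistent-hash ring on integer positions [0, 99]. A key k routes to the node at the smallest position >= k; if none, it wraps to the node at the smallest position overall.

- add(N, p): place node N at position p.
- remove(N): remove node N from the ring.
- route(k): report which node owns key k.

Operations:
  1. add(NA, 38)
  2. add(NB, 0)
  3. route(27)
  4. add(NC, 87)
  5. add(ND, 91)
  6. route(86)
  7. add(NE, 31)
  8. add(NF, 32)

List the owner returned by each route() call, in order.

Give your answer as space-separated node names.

Answer: NA NC

Derivation:
Op 1: add NA@38 -> ring=[38:NA]
Op 2: add NB@0 -> ring=[0:NB,38:NA]
Op 3: route key 27: smallest pos >= 27 is 38 -> NA
Op 4: add NC@87 -> ring=[0:NB,38:NA,87:NC]
Op 5: add ND@91 -> ring=[0:NB,38:NA,87:NC,91:ND]
Op 6: route key 86: smallest pos >= 86 is 87 -> NC
Op 7: add NE@31 -> ring=[0:NB,31:NE,38:NA,87:NC,91:ND]
Op 8: add NF@32 -> ring=[0:NB,31:NE,32:NF,38:NA,87:NC,91:ND]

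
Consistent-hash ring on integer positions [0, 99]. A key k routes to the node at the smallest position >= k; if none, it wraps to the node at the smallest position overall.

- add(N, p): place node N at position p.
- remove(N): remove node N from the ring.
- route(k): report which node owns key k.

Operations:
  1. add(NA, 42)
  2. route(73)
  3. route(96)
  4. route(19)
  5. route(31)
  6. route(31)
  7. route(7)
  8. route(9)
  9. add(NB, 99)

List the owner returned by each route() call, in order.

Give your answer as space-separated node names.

Answer: NA NA NA NA NA NA NA

Derivation:
Op 1: add NA@42 -> ring=[42:NA]
Op 2: route key 73: none >= 73, wrap to smallest pos 42 -> NA
Op 3: route key 96: none >= 96, wrap to smallest pos 42 -> NA
Op 4: route key 19: smallest pos >= 19 is 42 -> NA
Op 5: route key 31: smallest pos >= 31 is 42 -> NA
Op 6: route key 31: smallest pos >= 31 is 42 -> NA
Op 7: route key 7: smallest pos >= 7 is 42 -> NA
Op 8: route key 9: smallest pos >= 9 is 42 -> NA
Op 9: add NB@99 -> ring=[42:NA,99:NB]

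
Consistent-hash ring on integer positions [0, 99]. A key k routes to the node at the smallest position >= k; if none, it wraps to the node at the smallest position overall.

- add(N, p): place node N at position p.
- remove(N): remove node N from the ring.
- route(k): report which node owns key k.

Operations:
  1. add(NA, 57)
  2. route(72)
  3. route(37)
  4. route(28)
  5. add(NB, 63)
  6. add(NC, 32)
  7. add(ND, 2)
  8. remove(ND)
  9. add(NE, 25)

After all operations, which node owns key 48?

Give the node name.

Answer: NA

Derivation:
Op 1: add NA@57 -> ring=[57:NA]
Op 2: route key 72: none >= 72, wrap to smallest pos 57 -> NA
Op 3: route key 37: smallest pos >= 37 is 57 -> NA
Op 4: route key 28: smallest pos >= 28 is 57 -> NA
Op 5: add NB@63 -> ring=[57:NA,63:NB]
Op 6: add NC@32 -> ring=[32:NC,57:NA,63:NB]
Op 7: add ND@2 -> ring=[2:ND,32:NC,57:NA,63:NB]
Op 8: remove ND -> ring=[32:NC,57:NA,63:NB]
Op 9: add NE@25 -> ring=[25:NE,32:NC,57:NA,63:NB]
Final route key 48: smallest pos >= 48 is 57 -> NA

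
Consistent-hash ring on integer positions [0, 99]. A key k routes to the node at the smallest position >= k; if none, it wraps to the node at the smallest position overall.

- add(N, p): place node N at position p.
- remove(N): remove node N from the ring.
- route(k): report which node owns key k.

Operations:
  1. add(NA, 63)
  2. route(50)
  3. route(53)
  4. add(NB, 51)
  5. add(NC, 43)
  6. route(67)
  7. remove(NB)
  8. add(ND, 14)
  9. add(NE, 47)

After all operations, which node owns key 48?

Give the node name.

Answer: NA

Derivation:
Op 1: add NA@63 -> ring=[63:NA]
Op 2: route key 50: smallest pos >= 50 is 63 -> NA
Op 3: route key 53: smallest pos >= 53 is 63 -> NA
Op 4: add NB@51 -> ring=[51:NB,63:NA]
Op 5: add NC@43 -> ring=[43:NC,51:NB,63:NA]
Op 6: route key 67: none >= 67, wrap to smallest pos 43 -> NC
Op 7: remove NB -> ring=[43:NC,63:NA]
Op 8: add ND@14 -> ring=[14:ND,43:NC,63:NA]
Op 9: add NE@47 -> ring=[14:ND,43:NC,47:NE,63:NA]
Final route key 48: smallest pos >= 48 is 63 -> NA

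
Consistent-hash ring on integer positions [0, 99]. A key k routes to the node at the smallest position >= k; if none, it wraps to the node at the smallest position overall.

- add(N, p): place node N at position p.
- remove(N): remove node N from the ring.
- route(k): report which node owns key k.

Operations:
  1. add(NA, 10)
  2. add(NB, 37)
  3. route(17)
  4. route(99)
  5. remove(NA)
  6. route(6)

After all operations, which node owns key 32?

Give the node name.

Answer: NB

Derivation:
Op 1: add NA@10 -> ring=[10:NA]
Op 2: add NB@37 -> ring=[10:NA,37:NB]
Op 3: route key 17: smallest pos >= 17 is 37 -> NB
Op 4: route key 99: none >= 99, wrap to smallest pos 10 -> NA
Op 5: remove NA -> ring=[37:NB]
Op 6: route key 6: smallest pos >= 6 is 37 -> NB
Final route key 32: smallest pos >= 32 is 37 -> NB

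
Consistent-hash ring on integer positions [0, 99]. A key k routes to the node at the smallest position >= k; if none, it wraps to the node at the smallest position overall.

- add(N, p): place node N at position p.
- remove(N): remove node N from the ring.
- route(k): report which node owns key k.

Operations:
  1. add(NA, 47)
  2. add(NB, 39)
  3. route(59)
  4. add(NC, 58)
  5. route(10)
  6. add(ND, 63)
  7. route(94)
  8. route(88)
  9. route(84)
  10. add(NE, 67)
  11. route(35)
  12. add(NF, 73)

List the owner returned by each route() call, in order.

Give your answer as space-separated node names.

Answer: NB NB NB NB NB NB

Derivation:
Op 1: add NA@47 -> ring=[47:NA]
Op 2: add NB@39 -> ring=[39:NB,47:NA]
Op 3: route key 59: none >= 59, wrap to smallest pos 39 -> NB
Op 4: add NC@58 -> ring=[39:NB,47:NA,58:NC]
Op 5: route key 10: smallest pos >= 10 is 39 -> NB
Op 6: add ND@63 -> ring=[39:NB,47:NA,58:NC,63:ND]
Op 7: route key 94: none >= 94, wrap to smallest pos 39 -> NB
Op 8: route key 88: none >= 88, wrap to smallest pos 39 -> NB
Op 9: route key 84: none >= 84, wrap to smallest pos 39 -> NB
Op 10: add NE@67 -> ring=[39:NB,47:NA,58:NC,63:ND,67:NE]
Op 11: route key 35: smallest pos >= 35 is 39 -> NB
Op 12: add NF@73 -> ring=[39:NB,47:NA,58:NC,63:ND,67:NE,73:NF]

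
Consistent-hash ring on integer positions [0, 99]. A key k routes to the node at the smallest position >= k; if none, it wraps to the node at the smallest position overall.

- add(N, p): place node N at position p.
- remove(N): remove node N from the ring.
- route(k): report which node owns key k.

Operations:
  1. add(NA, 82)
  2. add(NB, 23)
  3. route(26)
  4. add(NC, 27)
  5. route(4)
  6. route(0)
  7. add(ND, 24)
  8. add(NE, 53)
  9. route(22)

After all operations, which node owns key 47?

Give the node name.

Answer: NE

Derivation:
Op 1: add NA@82 -> ring=[82:NA]
Op 2: add NB@23 -> ring=[23:NB,82:NA]
Op 3: route key 26: smallest pos >= 26 is 82 -> NA
Op 4: add NC@27 -> ring=[23:NB,27:NC,82:NA]
Op 5: route key 4: smallest pos >= 4 is 23 -> NB
Op 6: route key 0: smallest pos >= 0 is 23 -> NB
Op 7: add ND@24 -> ring=[23:NB,24:ND,27:NC,82:NA]
Op 8: add NE@53 -> ring=[23:NB,24:ND,27:NC,53:NE,82:NA]
Op 9: route key 22: smallest pos >= 22 is 23 -> NB
Final route key 47: smallest pos >= 47 is 53 -> NE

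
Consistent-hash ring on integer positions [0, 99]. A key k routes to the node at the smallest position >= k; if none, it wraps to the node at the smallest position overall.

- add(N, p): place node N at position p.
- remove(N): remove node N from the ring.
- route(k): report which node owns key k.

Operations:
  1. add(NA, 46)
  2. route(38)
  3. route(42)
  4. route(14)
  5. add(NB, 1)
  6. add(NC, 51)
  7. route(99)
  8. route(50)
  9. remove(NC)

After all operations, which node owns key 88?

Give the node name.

Answer: NB

Derivation:
Op 1: add NA@46 -> ring=[46:NA]
Op 2: route key 38: smallest pos >= 38 is 46 -> NA
Op 3: route key 42: smallest pos >= 42 is 46 -> NA
Op 4: route key 14: smallest pos >= 14 is 46 -> NA
Op 5: add NB@1 -> ring=[1:NB,46:NA]
Op 6: add NC@51 -> ring=[1:NB,46:NA,51:NC]
Op 7: route key 99: none >= 99, wrap to smallest pos 1 -> NB
Op 8: route key 50: smallest pos >= 50 is 51 -> NC
Op 9: remove NC -> ring=[1:NB,46:NA]
Final route key 88: none >= 88, wrap to smallest pos 1 -> NB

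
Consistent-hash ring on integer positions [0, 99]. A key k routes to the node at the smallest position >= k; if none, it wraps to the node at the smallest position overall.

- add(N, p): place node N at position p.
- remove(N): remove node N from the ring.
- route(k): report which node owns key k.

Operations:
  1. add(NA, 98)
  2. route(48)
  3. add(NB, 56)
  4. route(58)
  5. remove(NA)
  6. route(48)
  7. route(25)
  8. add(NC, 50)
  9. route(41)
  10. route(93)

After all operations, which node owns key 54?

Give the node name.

Answer: NB

Derivation:
Op 1: add NA@98 -> ring=[98:NA]
Op 2: route key 48: smallest pos >= 48 is 98 -> NA
Op 3: add NB@56 -> ring=[56:NB,98:NA]
Op 4: route key 58: smallest pos >= 58 is 98 -> NA
Op 5: remove NA -> ring=[56:NB]
Op 6: route key 48: smallest pos >= 48 is 56 -> NB
Op 7: route key 25: smallest pos >= 25 is 56 -> NB
Op 8: add NC@50 -> ring=[50:NC,56:NB]
Op 9: route key 41: smallest pos >= 41 is 50 -> NC
Op 10: route key 93: none >= 93, wrap to smallest pos 50 -> NC
Final route key 54: smallest pos >= 54 is 56 -> NB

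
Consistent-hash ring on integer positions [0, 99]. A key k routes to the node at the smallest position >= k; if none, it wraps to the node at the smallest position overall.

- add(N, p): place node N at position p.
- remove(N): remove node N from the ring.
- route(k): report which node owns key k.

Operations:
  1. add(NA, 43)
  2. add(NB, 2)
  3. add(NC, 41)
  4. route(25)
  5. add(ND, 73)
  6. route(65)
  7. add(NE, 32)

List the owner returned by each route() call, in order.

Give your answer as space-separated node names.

Op 1: add NA@43 -> ring=[43:NA]
Op 2: add NB@2 -> ring=[2:NB,43:NA]
Op 3: add NC@41 -> ring=[2:NB,41:NC,43:NA]
Op 4: route key 25: smallest pos >= 25 is 41 -> NC
Op 5: add ND@73 -> ring=[2:NB,41:NC,43:NA,73:ND]
Op 6: route key 65: smallest pos >= 65 is 73 -> ND
Op 7: add NE@32 -> ring=[2:NB,32:NE,41:NC,43:NA,73:ND]

Answer: NC ND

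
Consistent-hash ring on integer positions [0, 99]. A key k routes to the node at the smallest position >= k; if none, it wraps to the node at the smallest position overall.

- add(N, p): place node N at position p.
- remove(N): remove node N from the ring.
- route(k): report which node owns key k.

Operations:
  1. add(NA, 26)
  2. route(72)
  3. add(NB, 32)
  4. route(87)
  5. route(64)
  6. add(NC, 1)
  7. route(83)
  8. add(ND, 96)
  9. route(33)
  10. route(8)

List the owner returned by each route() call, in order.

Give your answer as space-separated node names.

Op 1: add NA@26 -> ring=[26:NA]
Op 2: route key 72: none >= 72, wrap to smallest pos 26 -> NA
Op 3: add NB@32 -> ring=[26:NA,32:NB]
Op 4: route key 87: none >= 87, wrap to smallest pos 26 -> NA
Op 5: route key 64: none >= 64, wrap to smallest pos 26 -> NA
Op 6: add NC@1 -> ring=[1:NC,26:NA,32:NB]
Op 7: route key 83: none >= 83, wrap to smallest pos 1 -> NC
Op 8: add ND@96 -> ring=[1:NC,26:NA,32:NB,96:ND]
Op 9: route key 33: smallest pos >= 33 is 96 -> ND
Op 10: route key 8: smallest pos >= 8 is 26 -> NA

Answer: NA NA NA NC ND NA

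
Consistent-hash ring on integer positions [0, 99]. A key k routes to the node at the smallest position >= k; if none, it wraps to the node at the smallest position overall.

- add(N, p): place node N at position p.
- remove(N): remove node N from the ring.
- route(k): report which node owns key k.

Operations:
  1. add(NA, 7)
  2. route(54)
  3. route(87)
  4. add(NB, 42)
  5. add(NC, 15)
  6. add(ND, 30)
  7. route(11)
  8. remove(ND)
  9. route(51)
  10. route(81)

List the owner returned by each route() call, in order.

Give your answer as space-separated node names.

Op 1: add NA@7 -> ring=[7:NA]
Op 2: route key 54: none >= 54, wrap to smallest pos 7 -> NA
Op 3: route key 87: none >= 87, wrap to smallest pos 7 -> NA
Op 4: add NB@42 -> ring=[7:NA,42:NB]
Op 5: add NC@15 -> ring=[7:NA,15:NC,42:NB]
Op 6: add ND@30 -> ring=[7:NA,15:NC,30:ND,42:NB]
Op 7: route key 11: smallest pos >= 11 is 15 -> NC
Op 8: remove ND -> ring=[7:NA,15:NC,42:NB]
Op 9: route key 51: none >= 51, wrap to smallest pos 7 -> NA
Op 10: route key 81: none >= 81, wrap to smallest pos 7 -> NA

Answer: NA NA NC NA NA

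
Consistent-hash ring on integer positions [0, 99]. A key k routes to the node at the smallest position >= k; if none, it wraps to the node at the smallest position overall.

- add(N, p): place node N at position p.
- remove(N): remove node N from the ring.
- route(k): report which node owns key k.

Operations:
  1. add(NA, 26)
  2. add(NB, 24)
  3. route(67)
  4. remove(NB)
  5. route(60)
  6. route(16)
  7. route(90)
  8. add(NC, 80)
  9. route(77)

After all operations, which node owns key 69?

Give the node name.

Op 1: add NA@26 -> ring=[26:NA]
Op 2: add NB@24 -> ring=[24:NB,26:NA]
Op 3: route key 67: none >= 67, wrap to smallest pos 24 -> NB
Op 4: remove NB -> ring=[26:NA]
Op 5: route key 60: none >= 60, wrap to smallest pos 26 -> NA
Op 6: route key 16: smallest pos >= 16 is 26 -> NA
Op 7: route key 90: none >= 90, wrap to smallest pos 26 -> NA
Op 8: add NC@80 -> ring=[26:NA,80:NC]
Op 9: route key 77: smallest pos >= 77 is 80 -> NC
Final route key 69: smallest pos >= 69 is 80 -> NC

Answer: NC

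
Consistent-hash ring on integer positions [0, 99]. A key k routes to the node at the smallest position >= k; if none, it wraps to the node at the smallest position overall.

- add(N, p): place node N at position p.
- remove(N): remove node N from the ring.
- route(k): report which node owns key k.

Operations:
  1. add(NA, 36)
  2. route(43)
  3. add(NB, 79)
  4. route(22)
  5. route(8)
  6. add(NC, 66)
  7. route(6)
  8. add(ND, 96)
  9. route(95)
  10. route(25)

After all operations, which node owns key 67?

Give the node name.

Answer: NB

Derivation:
Op 1: add NA@36 -> ring=[36:NA]
Op 2: route key 43: none >= 43, wrap to smallest pos 36 -> NA
Op 3: add NB@79 -> ring=[36:NA,79:NB]
Op 4: route key 22: smallest pos >= 22 is 36 -> NA
Op 5: route key 8: smallest pos >= 8 is 36 -> NA
Op 6: add NC@66 -> ring=[36:NA,66:NC,79:NB]
Op 7: route key 6: smallest pos >= 6 is 36 -> NA
Op 8: add ND@96 -> ring=[36:NA,66:NC,79:NB,96:ND]
Op 9: route key 95: smallest pos >= 95 is 96 -> ND
Op 10: route key 25: smallest pos >= 25 is 36 -> NA
Final route key 67: smallest pos >= 67 is 79 -> NB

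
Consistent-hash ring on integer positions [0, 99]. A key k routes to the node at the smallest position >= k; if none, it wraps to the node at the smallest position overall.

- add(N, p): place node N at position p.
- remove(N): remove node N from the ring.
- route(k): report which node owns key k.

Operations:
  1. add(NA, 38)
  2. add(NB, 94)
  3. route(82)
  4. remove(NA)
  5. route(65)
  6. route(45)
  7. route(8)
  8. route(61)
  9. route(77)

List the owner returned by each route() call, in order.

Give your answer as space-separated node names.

Op 1: add NA@38 -> ring=[38:NA]
Op 2: add NB@94 -> ring=[38:NA,94:NB]
Op 3: route key 82: smallest pos >= 82 is 94 -> NB
Op 4: remove NA -> ring=[94:NB]
Op 5: route key 65: smallest pos >= 65 is 94 -> NB
Op 6: route key 45: smallest pos >= 45 is 94 -> NB
Op 7: route key 8: smallest pos >= 8 is 94 -> NB
Op 8: route key 61: smallest pos >= 61 is 94 -> NB
Op 9: route key 77: smallest pos >= 77 is 94 -> NB

Answer: NB NB NB NB NB NB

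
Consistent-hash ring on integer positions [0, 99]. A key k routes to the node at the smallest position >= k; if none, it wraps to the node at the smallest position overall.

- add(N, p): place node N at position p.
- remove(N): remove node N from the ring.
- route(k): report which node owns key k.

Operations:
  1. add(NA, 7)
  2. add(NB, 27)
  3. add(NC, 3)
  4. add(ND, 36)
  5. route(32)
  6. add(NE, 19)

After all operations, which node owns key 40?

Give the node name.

Answer: NC

Derivation:
Op 1: add NA@7 -> ring=[7:NA]
Op 2: add NB@27 -> ring=[7:NA,27:NB]
Op 3: add NC@3 -> ring=[3:NC,7:NA,27:NB]
Op 4: add ND@36 -> ring=[3:NC,7:NA,27:NB,36:ND]
Op 5: route key 32: smallest pos >= 32 is 36 -> ND
Op 6: add NE@19 -> ring=[3:NC,7:NA,19:NE,27:NB,36:ND]
Final route key 40: none >= 40, wrap to smallest pos 3 -> NC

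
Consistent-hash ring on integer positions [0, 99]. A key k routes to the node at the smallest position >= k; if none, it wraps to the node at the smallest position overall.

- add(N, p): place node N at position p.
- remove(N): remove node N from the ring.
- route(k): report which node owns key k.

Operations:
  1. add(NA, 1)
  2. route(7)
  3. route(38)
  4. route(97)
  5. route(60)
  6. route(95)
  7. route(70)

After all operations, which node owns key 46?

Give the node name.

Op 1: add NA@1 -> ring=[1:NA]
Op 2: route key 7: none >= 7, wrap to smallest pos 1 -> NA
Op 3: route key 38: none >= 38, wrap to smallest pos 1 -> NA
Op 4: route key 97: none >= 97, wrap to smallest pos 1 -> NA
Op 5: route key 60: none >= 60, wrap to smallest pos 1 -> NA
Op 6: route key 95: none >= 95, wrap to smallest pos 1 -> NA
Op 7: route key 70: none >= 70, wrap to smallest pos 1 -> NA
Final route key 46: none >= 46, wrap to smallest pos 1 -> NA

Answer: NA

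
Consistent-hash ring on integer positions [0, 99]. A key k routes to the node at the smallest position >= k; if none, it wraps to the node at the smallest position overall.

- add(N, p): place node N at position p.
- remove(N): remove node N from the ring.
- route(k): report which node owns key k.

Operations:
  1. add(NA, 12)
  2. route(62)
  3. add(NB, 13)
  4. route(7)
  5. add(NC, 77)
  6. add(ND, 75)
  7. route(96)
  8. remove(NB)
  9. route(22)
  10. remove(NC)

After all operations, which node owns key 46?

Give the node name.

Answer: ND

Derivation:
Op 1: add NA@12 -> ring=[12:NA]
Op 2: route key 62: none >= 62, wrap to smallest pos 12 -> NA
Op 3: add NB@13 -> ring=[12:NA,13:NB]
Op 4: route key 7: smallest pos >= 7 is 12 -> NA
Op 5: add NC@77 -> ring=[12:NA,13:NB,77:NC]
Op 6: add ND@75 -> ring=[12:NA,13:NB,75:ND,77:NC]
Op 7: route key 96: none >= 96, wrap to smallest pos 12 -> NA
Op 8: remove NB -> ring=[12:NA,75:ND,77:NC]
Op 9: route key 22: smallest pos >= 22 is 75 -> ND
Op 10: remove NC -> ring=[12:NA,75:ND]
Final route key 46: smallest pos >= 46 is 75 -> ND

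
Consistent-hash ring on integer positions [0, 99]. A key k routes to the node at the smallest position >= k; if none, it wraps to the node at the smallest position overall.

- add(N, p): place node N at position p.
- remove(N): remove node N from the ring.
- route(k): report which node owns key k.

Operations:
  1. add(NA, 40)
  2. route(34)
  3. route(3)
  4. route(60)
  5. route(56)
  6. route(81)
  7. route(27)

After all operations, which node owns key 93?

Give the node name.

Op 1: add NA@40 -> ring=[40:NA]
Op 2: route key 34: smallest pos >= 34 is 40 -> NA
Op 3: route key 3: smallest pos >= 3 is 40 -> NA
Op 4: route key 60: none >= 60, wrap to smallest pos 40 -> NA
Op 5: route key 56: none >= 56, wrap to smallest pos 40 -> NA
Op 6: route key 81: none >= 81, wrap to smallest pos 40 -> NA
Op 7: route key 27: smallest pos >= 27 is 40 -> NA
Final route key 93: none >= 93, wrap to smallest pos 40 -> NA

Answer: NA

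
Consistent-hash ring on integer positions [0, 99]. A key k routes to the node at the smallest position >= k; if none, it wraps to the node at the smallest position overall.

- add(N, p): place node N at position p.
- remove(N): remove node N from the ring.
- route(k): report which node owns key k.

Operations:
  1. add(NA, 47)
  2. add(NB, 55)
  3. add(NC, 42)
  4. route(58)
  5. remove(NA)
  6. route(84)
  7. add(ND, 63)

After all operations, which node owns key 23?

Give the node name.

Answer: NC

Derivation:
Op 1: add NA@47 -> ring=[47:NA]
Op 2: add NB@55 -> ring=[47:NA,55:NB]
Op 3: add NC@42 -> ring=[42:NC,47:NA,55:NB]
Op 4: route key 58: none >= 58, wrap to smallest pos 42 -> NC
Op 5: remove NA -> ring=[42:NC,55:NB]
Op 6: route key 84: none >= 84, wrap to smallest pos 42 -> NC
Op 7: add ND@63 -> ring=[42:NC,55:NB,63:ND]
Final route key 23: smallest pos >= 23 is 42 -> NC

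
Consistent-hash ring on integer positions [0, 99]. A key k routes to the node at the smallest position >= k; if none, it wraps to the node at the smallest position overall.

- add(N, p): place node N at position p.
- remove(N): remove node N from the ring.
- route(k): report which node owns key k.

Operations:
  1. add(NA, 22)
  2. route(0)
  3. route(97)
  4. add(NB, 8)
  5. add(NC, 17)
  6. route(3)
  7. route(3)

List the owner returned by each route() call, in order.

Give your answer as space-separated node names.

Answer: NA NA NB NB

Derivation:
Op 1: add NA@22 -> ring=[22:NA]
Op 2: route key 0: smallest pos >= 0 is 22 -> NA
Op 3: route key 97: none >= 97, wrap to smallest pos 22 -> NA
Op 4: add NB@8 -> ring=[8:NB,22:NA]
Op 5: add NC@17 -> ring=[8:NB,17:NC,22:NA]
Op 6: route key 3: smallest pos >= 3 is 8 -> NB
Op 7: route key 3: smallest pos >= 3 is 8 -> NB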